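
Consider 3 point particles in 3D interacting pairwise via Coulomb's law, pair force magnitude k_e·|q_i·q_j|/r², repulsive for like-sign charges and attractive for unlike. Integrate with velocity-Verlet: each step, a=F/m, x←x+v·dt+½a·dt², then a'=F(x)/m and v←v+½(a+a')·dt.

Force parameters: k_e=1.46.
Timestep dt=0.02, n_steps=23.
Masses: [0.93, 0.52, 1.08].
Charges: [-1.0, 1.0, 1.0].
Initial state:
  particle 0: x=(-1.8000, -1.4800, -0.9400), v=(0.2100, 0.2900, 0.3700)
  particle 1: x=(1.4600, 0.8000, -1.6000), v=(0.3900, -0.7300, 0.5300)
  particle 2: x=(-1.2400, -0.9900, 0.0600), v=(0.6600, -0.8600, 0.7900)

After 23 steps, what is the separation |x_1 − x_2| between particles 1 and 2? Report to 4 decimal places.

3.6584

step 0: x0=(-1.8000, -1.4800, -0.9400) x1=(1.4600, 0.8000, -1.6000) x2=(-1.2400, -0.9900, 0.0600)
step 1: x0=(-1.7957, -1.4741, -0.9324) x1=(1.4678, 0.7854, -1.5894) x2=(-1.2269, -1.0073, 0.0757)
step 2: x0=(-1.7912, -1.4680, -0.9246) x1=(1.4756, 0.7708, -1.5789) x2=(-1.2140, -1.0247, 0.0911)
step 3: x0=(-1.7864, -1.4618, -0.9164) x1=(1.4834, 0.7562, -1.5683) x2=(-1.2012, -1.0423, 0.1062)
step 4: x0=(-1.7815, -1.4554, -0.9078) x1=(1.4913, 0.7416, -1.5578) x2=(-1.1887, -1.0600, 0.1211)
step 5: x0=(-1.7763, -1.4489, -0.8990) x1=(1.4991, 0.7270, -1.5473) x2=(-1.1764, -1.0778, 0.1357)
step 6: x0=(-1.7709, -1.4422, -0.8898) x1=(1.5069, 0.7125, -1.5369) x2=(-1.1642, -1.0958, 0.1501)
step 7: x0=(-1.7653, -1.4354, -0.8803) x1=(1.5147, 0.6979, -1.5265) x2=(-1.1523, -1.1139, 0.1642)
step 8: x0=(-1.7594, -1.4285, -0.8705) x1=(1.5226, 0.6833, -1.5161) x2=(-1.1405, -1.1320, 0.1780)
step 9: x0=(-1.7533, -1.4215, -0.8604) x1=(1.5304, 0.6687, -1.5057) x2=(-1.1290, -1.1503, 0.1915)
step 10: x0=(-1.7470, -1.4143, -0.8499) x1=(1.5383, 0.6542, -1.4954) x2=(-1.1176, -1.1687, 0.2048)
step 11: x0=(-1.7404, -1.4070, -0.8391) x1=(1.5461, 0.6396, -1.4851) x2=(-1.1065, -1.1872, 0.2178)
step 12: x0=(-1.7336, -1.3997, -0.8279) x1=(1.5539, 0.6250, -1.4748) x2=(-1.0955, -1.2057, 0.2305)
step 13: x0=(-1.7266, -1.3923, -0.8165) x1=(1.5618, 0.6105, -1.4645) x2=(-1.0848, -1.2243, 0.2430)
step 14: x0=(-1.7193, -1.3848, -0.8047) x1=(1.5696, 0.5959, -1.4543) x2=(-1.0743, -1.2430, 0.2552)
step 15: x0=(-1.7118, -1.3772, -0.7925) x1=(1.5775, 0.5814, -1.4441) x2=(-1.0639, -1.2618, 0.2671)
step 16: x0=(-1.7040, -1.3696, -0.7800) x1=(1.5853, 0.5668, -1.4339) x2=(-1.0538, -1.2806, 0.2787)
step 17: x0=(-1.6960, -1.3619, -0.7672) x1=(1.5931, 0.5523, -1.4238) x2=(-1.0439, -1.2994, 0.2901)
step 18: x0=(-1.6878, -1.3542, -0.7541) x1=(1.6010, 0.5378, -1.4137) x2=(-1.0342, -1.3183, 0.3011)
step 19: x0=(-1.6792, -1.3464, -0.7406) x1=(1.6088, 0.5233, -1.4036) x2=(-1.0248, -1.3372, 0.3119)
step 20: x0=(-1.6705, -1.3387, -0.7268) x1=(1.6166, 0.5087, -1.3935) x2=(-1.0155, -1.3562, 0.3225)
step 21: x0=(-1.6615, -1.3309, -0.7126) x1=(1.6245, 0.4942, -1.3835) x2=(-1.0065, -1.3751, 0.3327)
step 22: x0=(-1.6522, -1.3231, -0.6981) x1=(1.6323, 0.4797, -1.3735) x2=(-0.9976, -1.3941, 0.3427)
step 23: x0=(-1.6427, -1.3153, -0.6832) x1=(1.6401, 0.4652, -1.3635) x2=(-0.9890, -1.4131, 0.3523)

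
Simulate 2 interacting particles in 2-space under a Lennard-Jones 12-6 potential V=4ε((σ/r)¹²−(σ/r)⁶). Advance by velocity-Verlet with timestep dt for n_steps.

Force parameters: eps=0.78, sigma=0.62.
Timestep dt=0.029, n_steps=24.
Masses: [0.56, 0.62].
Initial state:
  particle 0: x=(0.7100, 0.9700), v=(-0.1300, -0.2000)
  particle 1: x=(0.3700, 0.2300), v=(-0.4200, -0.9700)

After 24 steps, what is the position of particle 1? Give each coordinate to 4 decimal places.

step 0: x0=(0.7100, 0.9700) x1=(0.3700, 0.2300)
step 1: x0=(0.7054, 0.9623) x1=(0.3586, 0.2036)
step 2: x0=(0.6992, 0.9512) x1=(0.3486, 0.1802)
step 3: x0=(0.6915, 0.9369) x1=(0.3399, 0.1598)
step 4: x0=(0.6825, 0.9195) x1=(0.3325, 0.1421)
step 5: x0=(0.6720, 0.8990) x1=(0.3264, 0.1273)
step 6: x0=(0.6601, 0.8751) x1=(0.3216, 0.1155)
step 7: x0=(0.6466, 0.8478) x1=(0.3182, 0.1068)
step 8: x0=(0.6314, 0.8167) x1=(0.3163, 0.1015)
step 9: x0=(0.6144, 0.7815) x1=(0.3161, 0.0999)
step 10: x0=(0.5958, 0.7425) x1=(0.3173, 0.1018)
step 11: x0=(0.5769, 0.7030) x1=(0.3188, 0.1041)
step 12: x0=(0.5641, 0.6775) x1=(0.3148, 0.0938)
step 13: x0=(0.5624, 0.6780) x1=(0.3007, 0.0599)
step 14: x0=(0.5631, 0.6844) x1=(0.2845, 0.0208)
step 15: x0=(0.5628, 0.6881) x1=(0.2692, -0.0159)
step 16: x0=(0.5607, 0.6876) x1=(0.2555, -0.0488)
step 17: x0=(0.5569, 0.6831) x1=(0.2433, -0.0781)
step 18: x0=(0.5516, 0.6749) x1=(0.2325, -0.1041)
step 19: x0=(0.5450, 0.6634) x1=(0.2229, -0.1271)
step 20: x0=(0.5370, 0.6487) x1=(0.2145, -0.1472)
step 21: x0=(0.5279, 0.6310) x1=(0.2072, -0.1645)
step 22: x0=(0.5174, 0.6101) x1=(0.2011, -0.1790)
step 23: x0=(0.5057, 0.5860) x1=(0.1961, -0.1906)
step 24: x0=(0.4926, 0.5584) x1=(0.1923, -0.1991)

(0.1923, -0.1991)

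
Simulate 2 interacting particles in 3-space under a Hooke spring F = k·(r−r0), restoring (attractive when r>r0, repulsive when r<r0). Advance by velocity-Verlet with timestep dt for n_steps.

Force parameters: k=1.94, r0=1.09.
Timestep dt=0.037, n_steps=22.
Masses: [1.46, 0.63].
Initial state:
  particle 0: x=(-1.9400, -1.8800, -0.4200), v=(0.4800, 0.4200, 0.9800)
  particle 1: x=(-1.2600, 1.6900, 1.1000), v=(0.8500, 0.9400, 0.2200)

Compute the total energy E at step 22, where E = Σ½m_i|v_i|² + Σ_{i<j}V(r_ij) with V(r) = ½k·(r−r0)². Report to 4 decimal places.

step 0: x0=(-1.9400, -1.8800, -0.4200) x1=(-1.2600, 1.6900, 1.1000)
step 1: x0=(-1.9218, -1.8621, -0.3827) x1=(-1.2296, 1.7193, 1.1058)
step 2: x0=(-1.9027, -1.8395, -0.3435) x1=(-1.2013, 1.7378, 1.1071)
step 3: x0=(-1.8826, -1.8122, -0.3024) x1=(-1.1751, 1.7453, 1.1040)
step 4: x0=(-1.8617, -1.7803, -0.2594) x1=(-1.1511, 1.7420, 1.0966)
step 5: x0=(-1.8398, -1.7437, -0.2147) x1=(-1.1292, 1.7281, 1.0851)
step 6: x0=(-1.8170, -1.7027, -0.1683) x1=(-1.1095, 1.7038, 1.0697)
step 7: x0=(-1.7932, -1.6573, -0.1203) x1=(-1.0918, 1.6694, 1.0506)
step 8: x0=(-1.7686, -1.6076, -0.0708) x1=(-1.0763, 1.6251, 1.0281)
step 9: x0=(-1.7432, -1.5540, -0.0199) x1=(-1.0627, 1.5716, 1.0024)
step 10: x0=(-1.7169, -1.4965, 0.0322) x1=(-1.0510, 1.5091, 0.9738)
step 11: x0=(-1.6897, -1.4353, 0.0854) x1=(-1.0413, 1.4383, 0.9426)
step 12: x0=(-1.6619, -1.3709, 0.1397) x1=(-1.0332, 1.3596, 0.9090)
step 13: x0=(-1.6333, -1.3033, 0.1948) x1=(-1.0269, 1.2737, 0.8734)
step 14: x0=(-1.6040, -1.2328, 0.2507) x1=(-1.0220, 1.1813, 0.8361)
step 15: x0=(-1.5742, -1.1599, 0.3072) x1=(-1.0186, 1.0831, 0.7974)
step 16: x0=(-1.5438, -1.0848, 0.3641) x1=(-1.0165, 0.9798, 0.7576)
step 17: x0=(-1.5129, -1.0078, 0.4214) x1=(-1.0154, 0.8722, 0.7169)
step 18: x0=(-1.4816, -0.9293, 0.4790) x1=(-1.0153, 0.7610, 0.6757)
step 19: x0=(-1.4500, -0.8496, 0.5367) x1=(-1.0159, 0.6471, 0.6342)
step 20: x0=(-1.4182, -0.7691, 0.5944) x1=(-1.0171, 0.5313, 0.5925)
step 21: x0=(-1.3862, -0.6881, 0.6522) x1=(-1.0186, 0.4144, 0.5509)
step 22: x0=(-1.3542, -0.6070, 0.7099) x1=(-1.0203, 0.2973, 0.5093)
step 0 velocities: v0=(0.4800, 0.4200, 0.9800) v1=(0.8500, 0.9400, 0.2200)
step 0: KE=1.5192, PE=7.8747, E=9.3939
step 22 velocities: v0=(0.8648, 2.1900, 1.5609) v1=(-0.0418, -3.1618, -1.1262)
step 22: KE=9.3748, PE=0.0108, E=9.3856

9.3856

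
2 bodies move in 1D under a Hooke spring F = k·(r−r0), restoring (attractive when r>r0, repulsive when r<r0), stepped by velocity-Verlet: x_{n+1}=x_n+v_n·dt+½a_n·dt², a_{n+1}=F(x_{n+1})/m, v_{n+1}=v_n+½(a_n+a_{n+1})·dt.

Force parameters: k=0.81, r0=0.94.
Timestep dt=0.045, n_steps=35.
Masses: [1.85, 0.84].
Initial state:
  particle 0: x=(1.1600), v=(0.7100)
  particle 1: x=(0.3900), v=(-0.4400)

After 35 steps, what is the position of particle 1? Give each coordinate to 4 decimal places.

(0.1524)

step 0: x0=(1.1600) x1=(0.3900)
step 1: x0=(1.1920) x1=(0.3700)
step 2: x0=(1.2242) x1=(0.3498)
step 3: x0=(1.2563) x1=(0.3295)
step 4: x0=(1.2885) x1=(0.3092)
step 5: x0=(1.3207) x1=(0.2889)
step 6: x0=(1.3528) x1=(0.2688)
step 7: x0=(1.3847) x1=(0.2490)
step 8: x0=(1.4165) x1=(0.2296)
step 9: x0=(1.4481) x1=(0.2106)
step 10: x0=(1.4794) x1=(0.1922)
step 11: x0=(1.5104) x1=(0.1745)
step 12: x0=(1.5410) x1=(0.1576)
step 13: x0=(1.5713) x1=(0.1416)
step 14: x0=(1.6011) x1=(0.1265)
step 15: x0=(1.6304) x1=(0.1124)
step 16: x0=(1.6593) x1=(0.0995)
step 17: x0=(1.6875) x1=(0.0878)
step 18: x0=(1.7152) x1=(0.0774)
step 19: x0=(1.7423) x1=(0.0683)
step 20: x0=(1.7687) x1=(0.0607)
step 21: x0=(1.7945) x1=(0.0546)
step 22: x0=(1.8195) x1=(0.0500)
step 23: x0=(1.8438) x1=(0.0470)
step 24: x0=(1.8673) x1=(0.0458)
step 25: x0=(1.8901) x1=(0.0462)
step 26: x0=(1.9120) x1=(0.0484)
step 27: x0=(1.9332) x1=(0.0524)
step 28: x0=(1.9535) x1=(0.0583)
step 29: x0=(1.9729) x1=(0.0660)
step 30: x0=(1.9915) x1=(0.0756)
step 31: x0=(2.0093) x1=(0.0871)
step 32: x0=(2.0261) x1=(0.1006)
step 33: x0=(2.0421) x1=(0.1159)
step 34: x0=(2.0572) x1=(0.1332)
step 35: x0=(2.0715) x1=(0.1524)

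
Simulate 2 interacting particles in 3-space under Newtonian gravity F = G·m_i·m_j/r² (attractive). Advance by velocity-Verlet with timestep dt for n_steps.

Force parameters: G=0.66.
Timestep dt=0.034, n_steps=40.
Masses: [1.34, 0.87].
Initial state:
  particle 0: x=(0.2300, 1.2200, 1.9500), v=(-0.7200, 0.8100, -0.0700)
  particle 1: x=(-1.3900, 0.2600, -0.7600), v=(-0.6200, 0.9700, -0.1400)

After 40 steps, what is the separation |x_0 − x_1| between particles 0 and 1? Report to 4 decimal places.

3.1328

step 0: x0=(0.2300, 1.2200, 1.9500) x1=(-1.3900, 0.2600, -0.7600)
step 1: x0=(0.2055, 1.2475, 1.9476) x1=(-1.4111, 0.2930, -0.7647)
step 2: x0=(0.1810, 1.2750, 1.9451) x1=(-1.4321, 0.3260, -0.7694)
step 3: x0=(0.1564, 1.3025, 1.9426) x1=(-1.4530, 0.3591, -0.7739)
step 4: x0=(0.1318, 1.3300, 1.9401) x1=(-1.4740, 0.3921, -0.7784)
step 5: x0=(0.1072, 1.3575, 1.9375) x1=(-1.4948, 0.4252, -0.7828)
step 6: x0=(0.0826, 1.3849, 1.9348) x1=(-1.5157, 0.4584, -0.7872)
step 7: x0=(0.0579, 1.4123, 1.9321) x1=(-1.5364, 0.4915, -0.7914)
step 8: x0=(0.0332, 1.4398, 1.9293) x1=(-1.5572, 0.5247, -0.7956)
step 9: x0=(0.0085, 1.4672, 1.9265) x1=(-1.5779, 0.5579, -0.7997)
step 10: x0=(-0.0163, 1.4945, 1.9237) x1=(-1.5985, 0.5911, -0.8037)
step 11: x0=(-0.0411, 1.5219, 1.9208) x1=(-1.6191, 0.6244, -0.8077)
step 12: x0=(-0.0659, 1.5492, 1.9178) x1=(-1.6397, 0.6577, -0.8115)
step 13: x0=(-0.0908, 1.5765, 1.9148) x1=(-1.6602, 0.6910, -0.8153)
step 14: x0=(-0.1156, 1.6039, 1.9117) x1=(-1.6806, 0.7243, -0.8190)
step 15: x0=(-0.1406, 1.6311, 1.9086) x1=(-1.7010, 0.7577, -0.8226)
step 16: x0=(-0.1655, 1.6584, 1.9054) x1=(-1.7214, 0.7911, -0.8262)
step 17: x0=(-0.1905, 1.6857, 1.9022) x1=(-1.7417, 0.8245, -0.8296)
step 18: x0=(-0.2155, 1.7129, 1.8989) x1=(-1.7620, 0.8580, -0.8330)
step 19: x0=(-0.2405, 1.7401, 1.8956) x1=(-1.7822, 0.8914, -0.8363)
step 20: x0=(-0.2656, 1.7674, 1.8922) x1=(-1.8024, 0.9249, -0.8395)
step 21: x0=(-0.2907, 1.7945, 1.8888) x1=(-1.8226, 0.9584, -0.8427)
step 22: x0=(-0.3158, 1.8217, 1.8853) x1=(-1.8426, 0.9920, -0.8457)
step 23: x0=(-0.3409, 1.8489, 1.8818) x1=(-1.8627, 1.0255, -0.8487)
step 24: x0=(-0.3661, 1.8760, 1.8782) x1=(-1.8827, 1.0591, -0.8516)
step 25: x0=(-0.3913, 1.9031, 1.8745) x1=(-1.9026, 1.0927, -0.8544)
step 26: x0=(-0.4166, 1.9303, 1.8708) x1=(-1.9226, 1.1264, -0.8571)
step 27: x0=(-0.4418, 1.9574, 1.8671) x1=(-1.9424, 1.1601, -0.8597)
step 28: x0=(-0.4671, 1.9844, 1.8632) x1=(-1.9622, 1.1937, -0.8623)
step 29: x0=(-0.4925, 2.0115, 1.8594) x1=(-1.9820, 1.2275, -0.8648)
step 30: x0=(-0.5178, 2.0385, 1.8555) x1=(-2.0017, 1.2612, -0.8672)
step 31: x0=(-0.5432, 2.0656, 1.8515) x1=(-2.0214, 1.2950, -0.8695)
step 32: x0=(-0.5686, 2.0926, 1.8474) x1=(-2.0410, 1.3287, -0.8717)
step 33: x0=(-0.5941, 2.1196, 1.8434) x1=(-2.0606, 1.3626, -0.8738)
step 34: x0=(-0.6196, 2.1466, 1.8392) x1=(-2.0802, 1.3964, -0.8758)
step 35: x0=(-0.6451, 2.1735, 1.8350) x1=(-2.0997, 1.4303, -0.8778)
step 36: x0=(-0.6706, 2.2005, 1.8308) x1=(-2.1191, 1.4641, -0.8797)
step 37: x0=(-0.6962, 2.2274, 1.8264) x1=(-2.1385, 1.4980, -0.8814)
step 38: x0=(-0.7218, 2.2544, 1.8221) x1=(-2.1578, 1.5320, -0.8831)
step 39: x0=(-0.7474, 2.2813, 1.8176) x1=(-2.1771, 1.5659, -0.8847)
step 40: x0=(-0.7731, 2.3082, 1.8132) x1=(-2.1964, 1.5999, -0.8863)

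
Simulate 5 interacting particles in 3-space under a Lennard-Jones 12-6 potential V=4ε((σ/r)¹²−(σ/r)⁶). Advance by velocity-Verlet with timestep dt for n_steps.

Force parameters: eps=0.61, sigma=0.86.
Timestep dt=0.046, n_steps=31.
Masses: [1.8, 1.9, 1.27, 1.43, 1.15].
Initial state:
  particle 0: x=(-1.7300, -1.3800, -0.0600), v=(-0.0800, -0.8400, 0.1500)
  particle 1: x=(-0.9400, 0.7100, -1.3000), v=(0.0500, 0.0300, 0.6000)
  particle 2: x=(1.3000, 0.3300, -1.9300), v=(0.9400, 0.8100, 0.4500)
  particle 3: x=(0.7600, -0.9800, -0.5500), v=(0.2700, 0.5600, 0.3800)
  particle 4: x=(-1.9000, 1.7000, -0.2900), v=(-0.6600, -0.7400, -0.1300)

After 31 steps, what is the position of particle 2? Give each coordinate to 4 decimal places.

step 0: x0=(-1.7300, -1.3800, -0.0600) x1=(-0.9400, 0.7100, -1.3000) x2=(1.3000, 0.3300, -1.9300) x3=(0.7600, -0.9800, -0.5500) x4=(-1.9000, 1.7000, -0.2900)
step 1: x0=(-1.7337, -1.4186, -0.0531) x1=(-0.9377, 0.7114, -1.2724) x2=(1.3432, 0.3672, -1.9093) x3=(0.7724, -0.9542, -0.5325) x4=(-1.9303, 1.6659, -0.2961)
step 2: x0=(-1.7373, -1.4573, -0.0462) x1=(-0.9355, 0.7129, -1.2446) x2=(1.3864, 0.4044, -1.8885) x3=(0.7848, -0.9284, -0.5151) x4=(-1.9604, 1.6316, -0.3023)
step 3: x0=(-1.7410, -1.4959, -0.0393) x1=(-0.9334, 0.7145, -1.2168) x2=(1.4295, 0.4416, -1.8676) x3=(0.7973, -0.9025, -0.4978) x4=(-1.9904, 1.5972, -0.3086)
step 4: x0=(-1.7446, -1.5345, -0.0324) x1=(-0.9314, 0.7161, -1.1888) x2=(1.4726, 0.4787, -1.8467) x3=(0.8097, -0.8765, -0.4805) x4=(-2.0201, 1.5626, -0.3152)
step 5: x0=(-1.7483, -1.5731, -0.0256) x1=(-0.9296, 0.7179, -1.1607) x2=(1.5157, 0.5157, -1.8258) x3=(0.8221, -0.8505, -0.4632) x4=(-2.0496, 1.5278, -0.3219)
step 6: x0=(-1.7519, -1.6116, -0.0187) x1=(-0.9278, 0.7197, -1.1326) x2=(1.5587, 0.5527, -1.8048) x3=(0.8345, -0.8245, -0.4460) x4=(-2.0789, 1.4928, -0.3288)
step 7: x0=(-1.7555, -1.6502, -0.0118) x1=(-0.9262, 0.7217, -1.1042) x2=(1.6017, 0.5897, -1.7837) x3=(0.8469, -0.7984, -0.4288) x4=(-2.1079, 1.4576, -0.3359)
step 8: x0=(-1.7591, -1.6888, -0.0050) x1=(-0.9248, 0.7237, -1.0758) x2=(1.6446, 0.6266, -1.7626) x3=(0.8593, -0.7723, -0.4116) x4=(-2.1366, 1.4223, -0.3432)
step 9: x0=(-1.7627, -1.7273, 0.0019) x1=(-0.9236, 0.7259, -1.0473) x2=(1.6875, 0.6635, -1.7415) x3=(0.8717, -0.7461, -0.3945) x4=(-2.1649, 1.3867, -0.3507)
step 10: x0=(-1.7663, -1.7659, 0.0087) x1=(-0.9225, 0.7281, -1.0186) x2=(1.7304, 0.7004, -1.7204) x3=(0.8841, -0.7199, -0.3775) x4=(-2.1930, 1.3510, -0.3584)
step 11: x0=(-1.7699, -1.8044, 0.0156) x1=(-0.9217, 0.7304, -0.9898) x2=(1.7733, 0.7372, -1.6992) x3=(0.8966, -0.6936, -0.3604) x4=(-2.2206, 1.3151, -0.3663)
step 12: x0=(-1.7735, -1.8429, 0.0224) x1=(-0.9211, 0.7329, -0.9609) x2=(1.8161, 0.7740, -1.6779) x3=(0.9090, -0.6674, -0.3434) x4=(-2.2478, 1.2790, -0.3744)
step 13: x0=(-1.7771, -1.8814, 0.0293) x1=(-0.9207, 0.7354, -0.9319) x2=(1.8589, 0.8108, -1.6567) x3=(0.9214, -0.6410, -0.3264) x4=(-2.2747, 1.2427, -0.3826)
step 14: x0=(-1.7807, -1.9200, 0.0361) x1=(-0.9206, 0.7380, -0.9027) x2=(1.9017, 0.8475, -1.6354) x3=(0.9337, -0.6147, -0.3094) x4=(-2.3011, 1.2063, -0.3911)
step 15: x0=(-1.7842, -1.9585, 0.0430) x1=(-0.9207, 0.7407, -0.8735) x2=(1.9444, 0.8842, -1.6141) x3=(0.9461, -0.5883, -0.2925) x4=(-2.3271, 1.1697, -0.3996)
step 16: x0=(-1.7878, -1.9970, 0.0498) x1=(-0.9210, 0.7434, -0.8442) x2=(1.9872, 0.9209, -1.5928) x3=(0.9585, -0.5619, -0.2756) x4=(-2.3526, 1.1330, -0.4084)
step 17: x0=(-1.7914, -2.0355, 0.0567) x1=(-0.9216, 0.7463, -0.8148) x2=(2.0299, 0.9576, -1.5714) x3=(0.9709, -0.5354, -0.2587) x4=(-2.3777, 1.0961, -0.4172)
step 18: x0=(-1.7949, -2.0739, 0.0635) x1=(-0.9225, 0.7491, -0.7853) x2=(2.0726, 0.9942, -1.5501) x3=(0.9833, -0.5089, -0.2418) x4=(-2.4023, 1.0592, -0.4262)
step 19: x0=(-1.7985, -2.1124, 0.0704) x1=(-0.9236, 0.7520, -0.7557) x2=(2.1153, 1.0308, -1.5287) x3=(0.9956, -0.4824, -0.2250) x4=(-2.4265, 1.0221, -0.4353)
step 20: x0=(-1.8021, -2.1509, 0.0772) x1=(-0.9250, 0.7550, -0.7261) x2=(2.1579, 1.0674, -1.5073) x3=(1.0080, -0.4558, -0.2082) x4=(-2.4502, 0.9850, -0.4445)
step 21: x0=(-1.8056, -2.1894, 0.0840) x1=(-0.9267, 0.7580, -0.6964) x2=(2.2006, 1.1040, -1.4858) x3=(1.0203, -0.4293, -0.1914) x4=(-2.4735, 0.9477, -0.4538)
step 22: x0=(-1.8092, -2.2278, 0.0909) x1=(-0.9285, 0.7610, -0.6667) x2=(2.2432, 1.1406, -1.4644) x3=(1.0327, -0.4027, -0.1746) x4=(-2.4964, 0.9105, -0.4631)
step 23: x0=(-1.8128, -2.2663, 0.0977) x1=(-0.9306, 0.7640, -0.6369) x2=(2.2858, 1.1771, -1.4430) x3=(1.0450, -0.3760, -0.1578) x4=(-2.5189, 0.8732, -0.4725)
step 24: x0=(-1.8163, -2.3048, 0.1045) x1=(-0.9329, 0.7670, -0.6072) x2=(2.3284, 1.2136, -1.4215) x3=(1.0573, -0.3494, -0.1410) x4=(-2.5410, 0.8358, -0.4819)
step 25: x0=(-1.8199, -2.3432, 0.1114) x1=(-0.9354, 0.7700, -0.5774) x2=(2.3710, 1.2502, -1.4000) x3=(1.0696, -0.3227, -0.1243) x4=(-2.5627, 0.7985, -0.4914)
step 26: x0=(-1.8234, -2.3817, 0.1182) x1=(-0.9381, 0.7730, -0.5475) x2=(2.4136, 1.2867, -1.3785) x3=(1.0819, -0.2960, -0.1076) x4=(-2.5841, 0.7611, -0.5009)
step 27: x0=(-1.8270, -2.4201, 0.1250) x1=(-0.9410, 0.7761, -0.5177) x2=(2.4561, 1.3231, -1.3570) x3=(1.0942, -0.2693, -0.0909) x4=(-2.6052, 0.7238, -0.5104)
step 28: x0=(-1.8305, -2.4586, 0.1319) x1=(-0.9440, 0.7790, -0.4879) x2=(2.4987, 1.3596, -1.3355) x3=(1.1065, -0.2426, -0.0742) x4=(-2.6260, 0.6864, -0.5198)
step 29: x0=(-1.8341, -2.4970, 0.1387) x1=(-0.9472, 0.7820, -0.4581) x2=(2.5412, 1.3961, -1.3140) x3=(1.1187, -0.2158, -0.0575) x4=(-2.6465, 0.6491, -0.5293)
step 30: x0=(-1.8377, -2.5355, 0.1455) x1=(-0.9506, 0.7850, -0.4282) x2=(2.5837, 1.4325, -1.2925) x3=(1.1309, -0.1890, -0.0408) x4=(-2.6667, 0.6117, -0.5388)
step 31: x0=(-1.8412, -2.5739, 0.1524) x1=(-0.9540, 0.7879, -0.3984) x2=(2.6262, 1.4690, -1.2709) x3=(1.1432, -0.1622, -0.0241) x4=(-2.6867, 0.5744, -0.5482)

(2.6262, 1.4690, -1.2709)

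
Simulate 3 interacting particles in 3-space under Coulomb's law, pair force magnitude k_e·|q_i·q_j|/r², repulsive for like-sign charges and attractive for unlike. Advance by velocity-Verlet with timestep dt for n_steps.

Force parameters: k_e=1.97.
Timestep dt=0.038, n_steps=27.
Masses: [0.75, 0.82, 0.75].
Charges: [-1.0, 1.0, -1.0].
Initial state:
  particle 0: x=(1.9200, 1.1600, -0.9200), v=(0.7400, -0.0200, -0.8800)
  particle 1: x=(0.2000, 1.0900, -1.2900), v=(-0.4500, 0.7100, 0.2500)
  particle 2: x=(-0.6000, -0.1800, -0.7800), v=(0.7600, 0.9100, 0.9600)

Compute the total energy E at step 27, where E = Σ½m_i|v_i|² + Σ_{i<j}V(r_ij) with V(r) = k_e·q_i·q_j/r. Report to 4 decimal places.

0.0178

step 0: x0=(1.9200, 1.1600, -0.9200) x1=(0.2000, 1.0900, -1.2900) x2=(-0.6000, -0.1800, -0.7800)
step 1: x0=(1.9477, 1.1593, -0.9536) x1=(0.1831, 1.1164, -1.2802) x2=(-0.5709, -0.1449, -0.7438)
step 2: x0=(1.9747, 1.1588, -0.9874) x1=(0.1666, 1.1418, -1.2696) x2=(-0.5416, -0.1088, -0.7080)
step 3: x0=(2.0010, 1.1585, -1.0215) x1=(0.1504, 1.1659, -1.2584) x2=(-0.5119, -0.0716, -0.6728)
step 4: x0=(2.0266, 1.1585, -1.0557) x1=(0.1346, 1.1889, -1.2465) x2=(-0.4819, -0.0333, -0.6381)
step 5: x0=(2.0516, 1.1586, -1.0901) x1=(0.1190, 1.2105, -1.2339) x2=(-0.4516, 0.0062, -0.6041)
step 6: x0=(2.0761, 1.1590, -1.1247) x1=(0.1038, 1.2309, -1.2205) x2=(-0.4211, 0.0469, -0.5707)
step 7: x0=(2.1000, 1.1596, -1.1594) x1=(0.0889, 1.2498, -1.2063) x2=(-0.3904, 0.0889, -0.5381)
step 8: x0=(2.1234, 1.1604, -1.1943) x1=(0.0742, 1.2673, -1.1913) x2=(-0.3595, 0.1322, -0.5062)
step 9: x0=(2.1464, 1.1615, -1.2293) x1=(0.0599, 1.2833, -1.1754) x2=(-0.3284, 0.1770, -0.4751)
step 10: x0=(2.1689, 1.1628, -1.2644) x1=(0.0457, 1.2978, -1.1586) x2=(-0.2972, 0.2232, -0.4450)
step 11: x0=(2.1911, 1.1643, -1.2996) x1=(0.0319, 1.3107, -1.1408) x2=(-0.2659, 0.2710, -0.4158)
step 12: x0=(2.2128, 1.1660, -1.3349) x1=(0.0183, 1.3218, -1.1219) x2=(-0.2345, 0.3203, -0.3878)
step 13: x0=(2.2343, 1.1680, -1.3703) x1=(0.0050, 1.3312, -1.1018) x2=(-0.2031, 0.3714, -0.3609)
step 14: x0=(2.2555, 1.1701, -1.4057) x1=(-0.0081, 1.3388, -1.0805) x2=(-0.1717, 0.4243, -0.3354)
step 15: x0=(2.2764, 1.1724, -1.4413) x1=(-0.0208, 1.3444, -1.0577) x2=(-0.1404, 0.4792, -0.3113)
step 16: x0=(2.2970, 1.1749, -1.4770) x1=(-0.0331, 1.3481, -1.0332) x2=(-0.1092, 0.5360, -0.2889)
step 17: x0=(2.3174, 1.1776, -1.5128) x1=(-0.0451, 1.3495, -1.0070) x2=(-0.0783, 0.5951, -0.2684)
step 18: x0=(2.3376, 1.1804, -1.5486) x1=(-0.0566, 1.3488, -0.9787) x2=(-0.0477, 0.6564, -0.2500)
step 19: x0=(2.3577, 1.1833, -1.5845) x1=(-0.0675, 1.3456, -0.9481) x2=(-0.0175, 0.7203, -0.2341)
step 20: x0=(2.3776, 1.1864, -1.6206) x1=(-0.0776, 1.3398, -0.9147) x2=(0.0120, 0.7868, -0.2212)
step 21: x0=(2.3973, 1.1896, -1.6567) x1=(-0.0868, 1.3313, -0.8781) x2=(0.0407, 0.8562, -0.2117)
step 22: x0=(2.4169, 1.1928, -1.6929) x1=(-0.0948, 1.3199, -0.8376) x2=(0.0680, 0.9288, -0.2064)
step 23: x0=(2.4365, 1.1962, -1.7292) x1=(-0.1010, 1.3054, -0.7922) x2=(0.0936, 1.0046, -0.2063)
step 24: x0=(2.4559, 1.1996, -1.7655) x1=(-0.1047, 1.2876, -0.7407) x2=(0.1165, 1.0840, -0.2127)
step 25: x0=(2.4753, 1.2030, -1.8020) x1=(-0.1045, 1.2667, -0.6813) x2=(0.1352, 1.1668, -0.2279)
step 26: x0=(2.4947, 1.2064, -1.8385) x1=(-0.0981, 1.2433, -0.6109) x2=(0.1471, 1.2522, -0.2548)
step 27: x0=(2.5140, 1.2099, -1.8751) x1=(-0.0808, 1.2203, -0.5255) x2=(0.1472, 1.3372, -0.2982)
step 0 velocities: v0=(0.7400, -0.0200, -0.8800) v1=(-0.4500, 0.7100, 0.2500) v2=(0.7600, 0.9100, 0.9600)
step 0: KE=1.6840, PE=-1.6722, E=0.0118
step 27 velocities: v0=(0.5084, 0.0903, -0.9637) v1=(0.7191, -0.4724, 2.5038) v2=(-0.2866, 2.0924, -1.4204)
step 27: KE=5.7512, PE=-5.7334, E=0.0178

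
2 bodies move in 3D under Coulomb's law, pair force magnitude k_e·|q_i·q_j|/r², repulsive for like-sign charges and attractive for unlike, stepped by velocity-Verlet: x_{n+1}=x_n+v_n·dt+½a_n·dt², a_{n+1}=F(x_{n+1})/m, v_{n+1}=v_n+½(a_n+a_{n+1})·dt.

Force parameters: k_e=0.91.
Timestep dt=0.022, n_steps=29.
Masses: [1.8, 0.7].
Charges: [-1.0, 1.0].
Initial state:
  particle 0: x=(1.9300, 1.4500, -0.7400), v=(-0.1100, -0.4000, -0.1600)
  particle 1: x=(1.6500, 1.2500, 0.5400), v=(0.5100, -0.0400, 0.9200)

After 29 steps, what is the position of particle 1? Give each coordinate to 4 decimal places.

(1.9889, 1.2353, 1.0084)

step 0: x0=(1.9300, 1.4500, -0.7400) x1=(1.6500, 1.2500, 0.5400)
step 1: x0=(1.9276, 1.4412, -0.7435) x1=(1.6613, 1.2491, 0.5601)
step 2: x0=(1.9251, 1.4324, -0.7468) x1=(1.6726, 1.2483, 0.5798)
step 3: x0=(1.9226, 1.4235, -0.7500) x1=(1.6840, 1.2476, 0.5992)
step 4: x0=(1.9201, 1.4146, -0.7530) x1=(1.6954, 1.2469, 0.6183)
step 5: x0=(1.9176, 1.4058, -0.7560) x1=(1.7069, 1.2462, 0.6370)
step 6: x0=(1.9150, 1.3969, -0.7588) x1=(1.7185, 1.2456, 0.6555)
step 7: x0=(1.9125, 1.3880, -0.7615) x1=(1.7300, 1.2449, 0.6736)
step 8: x0=(1.9099, 1.3791, -0.7641) x1=(1.7417, 1.2444, 0.6915)
step 9: x0=(1.9073, 1.3701, -0.7666) x1=(1.7533, 1.2438, 0.7091)
step 10: x0=(1.9047, 1.3612, -0.7690) x1=(1.7650, 1.2433, 0.7264)
step 11: x0=(1.9021, 1.3522, -0.7712) x1=(1.7767, 1.2428, 0.7434)
step 12: x0=(1.8995, 1.3433, -0.7734) x1=(1.7885, 1.2423, 0.7601)
step 13: x0=(1.8968, 1.3343, -0.7755) x1=(1.8002, 1.2418, 0.7766)
step 14: x0=(1.8942, 1.3254, -0.7774) x1=(1.8120, 1.2414, 0.7928)
step 15: x0=(1.8916, 1.3164, -0.7793) x1=(1.8238, 1.2409, 0.8088)
step 16: x0=(1.8889, 1.3074, -0.7810) x1=(1.8356, 1.2405, 0.8245)
step 17: x0=(1.8863, 1.2984, -0.7827) x1=(1.8474, 1.2401, 0.8400)
step 18: x0=(1.8836, 1.2895, -0.7843) x1=(1.8592, 1.2397, 0.8553)
step 19: x0=(1.8810, 1.2805, -0.7858) x1=(1.8710, 1.2392, 0.8703)
step 20: x0=(1.8783, 1.2715, -0.7872) x1=(1.8828, 1.2388, 0.8851)
step 21: x0=(1.8757, 1.2625, -0.7885) x1=(1.8946, 1.2385, 0.8996)
step 22: x0=(1.8730, 1.2535, -0.7897) x1=(1.9064, 1.2381, 0.9140)
step 23: x0=(1.8704, 1.2445, -0.7908) x1=(1.9182, 1.2377, 0.9281)
step 24: x0=(1.8677, 1.2355, -0.7919) x1=(1.9300, 1.2373, 0.9420)
step 25: x0=(1.8651, 1.2265, -0.7929) x1=(1.9418, 1.2369, 0.9557)
step 26: x0=(1.8625, 1.2176, -0.7938) x1=(1.9536, 1.2365, 0.9692)
step 27: x0=(1.8598, 1.2086, -0.7946) x1=(1.9654, 1.2361, 0.9825)
step 28: x0=(1.8572, 1.1996, -0.7953) x1=(1.9771, 1.2357, 0.9955)
step 29: x0=(1.8546, 1.1906, -0.7960) x1=(1.9889, 1.2353, 1.0084)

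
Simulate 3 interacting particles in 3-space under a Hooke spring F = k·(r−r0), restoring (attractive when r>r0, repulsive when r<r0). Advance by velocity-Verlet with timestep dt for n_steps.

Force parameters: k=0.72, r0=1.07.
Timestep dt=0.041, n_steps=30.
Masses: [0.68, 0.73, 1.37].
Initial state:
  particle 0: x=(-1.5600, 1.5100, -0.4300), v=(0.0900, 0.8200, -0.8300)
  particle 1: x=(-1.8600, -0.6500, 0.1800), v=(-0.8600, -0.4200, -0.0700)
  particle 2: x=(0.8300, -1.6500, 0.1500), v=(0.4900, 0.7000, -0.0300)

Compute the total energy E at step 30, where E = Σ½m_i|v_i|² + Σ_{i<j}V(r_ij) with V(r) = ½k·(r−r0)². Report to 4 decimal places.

step 0: x0=(-1.5600, 1.5100, -0.4300) x1=(-1.8600, -0.6500, 0.1800) x2=(0.8300, -1.6500, 0.1500)
step 1: x0=(-1.5549, 1.5405, -0.4634) x1=(-1.8937, -0.6668, 0.1768) x2=(0.8486, -1.6200, 0.1486)
step 2: x0=(-1.5470, 1.5648, -0.4953) x1=(-1.9243, -0.6826, 0.1731) x2=(0.8641, -1.5874, 0.1468)
step 3: x0=(-1.5363, 1.5828, -0.5258) x1=(-1.9516, -0.6973, 0.1687) x2=(0.8764, -1.5523, 0.1446)
step 4: x0=(-1.5228, 1.5945, -0.5547) x1=(-1.9755, -0.7109, 0.1636) x2=(0.8856, -1.5146, 0.1420)
step 5: x0=(-1.5067, 1.5997, -0.5819) x1=(-1.9959, -0.7231, 0.1579) x2=(0.8916, -1.4745, 0.1389)
step 6: x0=(-1.4880, 1.5986, -0.6075) x1=(-2.0128, -0.7339, 0.1514) x2=(0.8945, -1.4320, 0.1354)
step 7: x0=(-1.4667, 1.5912, -0.6314) x1=(-2.0261, -0.7432, 0.1442) x2=(0.8941, -1.3872, 0.1315)
step 8: x0=(-1.4429, 1.5776, -0.6534) x1=(-2.0358, -0.7510, 0.1362) x2=(0.8906, -1.3400, 0.1270)
step 9: x0=(-1.4168, 1.5579, -0.6737) x1=(-2.0418, -0.7572, 0.1275) x2=(0.8840, -1.2907, 0.1221)
step 10: x0=(-1.3884, 1.5321, -0.6921) x1=(-2.0441, -0.7618, 0.1180) x2=(0.8742, -1.2393, 0.1166)
step 11: x0=(-1.3577, 1.5005, -0.7087) x1=(-2.0427, -0.7647, 0.1077) x2=(0.8614, -1.1859, 0.1107)
step 12: x0=(-1.3251, 1.4632, -0.7234) x1=(-2.0375, -0.7658, 0.0967) x2=(0.8456, -1.1305, 0.1042)
step 13: x0=(-1.2904, 1.4205, -0.7362) x1=(-2.0287, -0.7653, 0.0849) x2=(0.8268, -1.0734, 0.0972)
step 14: x0=(-1.2540, 1.3726, -0.7473) x1=(-2.0162, -0.7630, 0.0723) x2=(0.8052, -1.0146, 0.0898)
step 15: x0=(-1.2158, 1.3197, -0.7565) x1=(-2.0001, -0.7590, 0.0590) x2=(0.7808, -0.9543, 0.0818)
step 16: x0=(-1.1760, 1.2621, -0.7639) x1=(-1.9805, -0.7534, 0.0450) x2=(0.7537, -0.8925, 0.0733)
step 17: x0=(-1.1349, 1.2001, -0.7696) x1=(-1.9573, -0.7460, 0.0303) x2=(0.7241, -0.8294, 0.0643)
step 18: x0=(-1.0923, 1.1340, -0.7737) x1=(-1.9308, -0.7371, 0.0149) x2=(0.6920, -0.7652, 0.0549)
step 19: x0=(-1.0487, 1.0642, -0.7761) x1=(-1.9010, -0.7266, -0.0011) x2=(0.6576, -0.6999, 0.0449)
step 20: x0=(-1.0040, 0.9909, -0.7769) x1=(-1.8680, -0.7146, -0.0177) x2=(0.6210, -0.6337, 0.0346)
step 21: x0=(-0.9584, 0.9145, -0.7763) x1=(-1.8320, -0.7011, -0.0349) x2=(0.5823, -0.5668, 0.0238)
step 22: x0=(-0.9121, 0.8354, -0.7744) x1=(-1.7931, -0.6863, -0.0526) x2=(0.5417, -0.4992, 0.0125)
step 23: x0=(-0.8652, 0.7540, -0.7711) x1=(-1.7514, -0.6702, -0.0707) x2=(0.4993, -0.4311, 0.0010)
step 24: x0=(-0.8178, 0.6705, -0.7668) x1=(-1.7072, -0.6530, -0.0893) x2=(0.4554, -0.3627, -0.0110)
step 25: x0=(-0.7701, 0.5854, -0.7614) x1=(-1.6606, -0.6346, -0.1082) x2=(0.4100, -0.2940, -0.0232)
step 26: x0=(-0.7222, 0.4990, -0.7552) x1=(-1.6117, -0.6153, -0.1274) x2=(0.3633, -0.2252, -0.0357)
step 27: x0=(-0.6743, 0.4116, -0.7482) x1=(-1.5609, -0.5951, -0.1469) x2=(0.3156, -0.1563, -0.0484)
step 28: x0=(-0.6264, 0.3235, -0.7408) x1=(-1.5083, -0.5741, -0.1666) x2=(0.2669, -0.0876, -0.0613)
step 29: x0=(-0.5788, 0.2350, -0.7329) x1=(-1.4541, -0.5525, -0.1864) x2=(0.2175, -0.0190, -0.0743)
step 30: x0=(-0.5314, 0.1463, -0.7249) x1=(-1.3986, -0.5302, -0.2063) x2=(0.1676, 0.0494, -0.0873)
step 0 velocities: v0=(0.0900, 0.8200, -0.8300) v1=(-0.8600, -0.4200, -0.0700) v2=(0.4900, 0.7000, -0.0300)
step 0: KE=1.3025, PE=4.7796, E=6.0820
step 30 velocities: v0=(1.1515, -2.1665, 0.1949) v1=(1.3676, 0.5482, -0.4859) v2=(-1.2239, 1.6665, -0.3171)
step 30: KE=5.9355, PE=0.1442, E=6.0797

6.0797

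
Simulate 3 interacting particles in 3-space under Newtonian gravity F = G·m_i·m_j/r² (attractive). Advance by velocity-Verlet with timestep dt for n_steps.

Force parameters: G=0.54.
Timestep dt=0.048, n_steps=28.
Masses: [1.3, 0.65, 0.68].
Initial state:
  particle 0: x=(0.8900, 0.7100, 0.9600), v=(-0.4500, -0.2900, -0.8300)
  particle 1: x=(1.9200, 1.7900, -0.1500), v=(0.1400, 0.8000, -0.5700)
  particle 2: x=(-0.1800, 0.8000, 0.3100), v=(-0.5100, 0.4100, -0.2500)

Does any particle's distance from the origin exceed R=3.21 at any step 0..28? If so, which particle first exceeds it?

yes, particle 1

step 0: x0=(0.8900, 0.7100, 0.9600) x1=(1.9200, 1.7900, -0.1500) x2=(-0.1800, 0.8000, 0.3100)
step 1: x0=(0.8682, 0.6962, 0.9200) x1=(1.9265, 1.8282, -0.1772) x2=(-0.2040, 0.8197, 0.2983)
step 2: x0=(0.8461, 0.6825, 0.8795) x1=(1.9327, 1.8661, -0.2041) x2=(-0.2269, 0.8393, 0.2870)
step 3: x0=(0.8237, 0.6691, 0.8387) x1=(1.9384, 1.9037, -0.2308) x2=(-0.2489, 0.8589, 0.2762)
step 4: x0=(0.8008, 0.6559, 0.7975) x1=(1.9439, 1.9410, -0.2572) x2=(-0.2697, 0.8783, 0.2659)
step 5: x0=(0.7776, 0.6429, 0.7559) x1=(1.9489, 1.9779, -0.2833) x2=(-0.2895, 0.8976, 0.2561)
step 6: x0=(0.7539, 0.6301, 0.7140) x1=(1.9537, 2.0146, -0.3093) x2=(-0.3082, 0.9167, 0.2466)
step 7: x0=(0.7299, 0.6176, 0.6718) x1=(1.9581, 2.0509, -0.3350) x2=(-0.3258, 0.9356, 0.2376)
step 8: x0=(0.7054, 0.6054, 0.6293) x1=(1.9622, 2.0870, -0.3605) x2=(-0.3422, 0.9542, 0.2290)
step 9: x0=(0.6804, 0.5935, 0.5864) x1=(1.9660, 2.1228, -0.3859) x2=(-0.3575, 0.9726, 0.2208)
step 10: x0=(0.6550, 0.5819, 0.5434) x1=(1.9695, 2.1583, -0.4111) x2=(-0.3716, 0.9906, 0.2129)
step 11: x0=(0.6291, 0.5707, 0.5000) x1=(1.9728, 2.1935, -0.4361) x2=(-0.3846, 1.0082, 0.2053)
step 12: x0=(0.6028, 0.5598, 0.4565) x1=(1.9757, 2.2285, -0.4610) x2=(-0.3963, 1.0254, 0.1981)
step 13: x0=(0.5759, 0.5492, 0.4127) x1=(1.9784, 2.2632, -0.4857) x2=(-0.4069, 1.0421, 0.1911)
step 14: x0=(0.5485, 0.5391, 0.3688) x1=(1.9808, 2.2977, -0.5103) x2=(-0.4162, 1.0583, 0.1843)
step 15: x0=(0.5206, 0.5294, 0.3247) x1=(1.9830, 2.3319, -0.5348) x2=(-0.4243, 1.0739, 0.1777)
step 16: x0=(0.4922, 0.5201, 0.2804) x1=(1.9849, 2.3659, -0.5592) x2=(-0.4312, 1.0889, 0.1713)
step 17: x0=(0.4633, 0.5113, 0.2360) x1=(1.9866, 2.3996, -0.5834) x2=(-0.4368, 1.1033, 0.1649)
step 18: x0=(0.4338, 0.5030, 0.1916) x1=(1.9880, 2.4331, -0.6075) x2=(-0.4412, 1.1169, 0.1587)
step 19: x0=(0.4038, 0.4952, 0.1471) x1=(1.9893, 2.4664, -0.6316) x2=(-0.4444, 1.1298, 0.1524)
step 20: x0=(0.3733, 0.4879, 0.1025) x1=(1.9902, 2.4994, -0.6555) x2=(-0.4463, 1.1418, 0.1461)
step 21: x0=(0.3422, 0.4812, 0.0580) x1=(1.9910, 2.5323, -0.6794) x2=(-0.4470, 1.1530, 0.1398)
step 22: x0=(0.3106, 0.4751, 0.0135) x1=(1.9916, 2.5649, -0.7031) x2=(-0.4464, 1.1633, 0.1333)
step 23: x0=(0.2785, 0.4696, -0.0310) x1=(1.9919, 2.5974, -0.7268) x2=(-0.4447, 1.1726, 0.1266)
step 24: x0=(0.2458, 0.4648, -0.0753) x1=(1.9921, 2.6296, -0.7504) x2=(-0.4418, 1.1808, 0.1196)
step 25: x0=(0.2127, 0.4606, -0.1195) x1=(1.9920, 2.6617, -0.7739) x2=(-0.4377, 1.1880, 0.1123)
step 26: x0=(0.1791, 0.4570, -0.1636) x1=(1.9918, 2.6935, -0.7974) x2=(-0.4326, 1.1941, 0.1046)
step 27: x0=(0.1450, 0.4542, -0.2074) x1=(1.9913, 2.7252, -0.8208) x2=(-0.4263, 1.1990, 0.0964)
step 28: x0=(0.1104, 0.4521, -0.2510) x1=(1.9907, 2.7566, -0.8441) x2=(-0.4190, 1.2027, 0.0877)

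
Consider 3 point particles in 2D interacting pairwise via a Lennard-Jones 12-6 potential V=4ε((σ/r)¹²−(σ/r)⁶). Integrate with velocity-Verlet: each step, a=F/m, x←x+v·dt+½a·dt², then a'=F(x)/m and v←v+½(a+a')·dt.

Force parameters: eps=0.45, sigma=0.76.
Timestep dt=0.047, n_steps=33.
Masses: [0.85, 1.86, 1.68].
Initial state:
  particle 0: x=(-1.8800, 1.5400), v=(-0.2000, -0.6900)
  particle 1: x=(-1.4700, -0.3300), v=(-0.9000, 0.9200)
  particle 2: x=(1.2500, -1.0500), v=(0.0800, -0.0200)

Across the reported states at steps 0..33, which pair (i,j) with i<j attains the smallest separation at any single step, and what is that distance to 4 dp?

step 0: x0=(-1.8800, 1.5400) x1=(-1.4700, -0.3300) x2=(1.2500, -1.0500)
step 1: x0=(-1.8894, 1.5075) x1=(-1.5123, -0.2867) x2=(1.2538, -1.0509)
step 2: x0=(-1.8988, 1.4750) x1=(-1.5546, -0.2435) x2=(1.2575, -1.0519)
step 3: x0=(-1.9081, 1.4424) x1=(-1.5969, -0.2001) x2=(1.2613, -1.0528)
step 4: x0=(-1.9175, 1.4096) x1=(-1.6393, -0.1567) x2=(1.2650, -1.0538)
step 5: x0=(-1.9268, 1.3766) x1=(-1.6816, -0.1132) x2=(1.2688, -1.0547)
step 6: x0=(-1.9360, 1.3433) x1=(-1.7240, -0.0696) x2=(1.2725, -1.0556)
step 7: x0=(-1.9452, 1.3096) x1=(-1.7663, -0.0258) x2=(1.2763, -1.0566)
step 8: x0=(-1.9543, 1.2753) x1=(-1.8088, 0.0183) x2=(1.2800, -1.0575)
step 9: x0=(-1.9633, 1.2401) x1=(-1.8513, 0.0628) x2=(1.2838, -1.0584)
step 10: x0=(-1.9721, 1.2034) x1=(-1.8938, 0.1080) x2=(1.2875, -1.0594)
step 11: x0=(-1.9808, 1.1645) x1=(-1.9364, 0.1542) x2=(1.2913, -1.0603)
step 12: x0=(-1.9894, 1.1225) x1=(-1.9791, 0.2018) x2=(1.2950, -1.0612)
step 13: x0=(-1.9979, 1.0769) x1=(-2.0218, 0.2511) x2=(1.2988, -1.0622)
step 14: x0=(-2.0063, 1.0356) x1=(-2.0645, 0.2983) x2=(1.3025, -1.0631)
step 15: x0=(-2.0099, 1.0547) x1=(-2.1094, 0.3180) x2=(1.3063, -1.0641)
step 16: x0=(-2.0061, 1.1286) x1=(-2.1578, 0.3127) x2=(1.3100, -1.0650)
step 17: x0=(-2.0017, 1.2061) x1=(-2.2064, 0.3057) x2=(1.3138, -1.0659)
step 18: x0=(-1.9980, 1.2800) x1=(-2.2546, 0.3003) x2=(1.3175, -1.0669)
step 19: x0=(-1.9952, 1.3508) x1=(-2.3025, 0.2964) x2=(1.3212, -1.0678)
step 20: x0=(-1.9930, 1.4196) x1=(-2.3501, 0.2933) x2=(1.3250, -1.0687)
step 21: x0=(-1.9912, 1.4870) x1=(-2.3975, 0.2910) x2=(1.3287, -1.0697)
step 22: x0=(-1.9897, 1.5535) x1=(-2.4447, 0.2890) x2=(1.3325, -1.0706)
step 23: x0=(-1.9884, 1.6193) x1=(-2.4919, 0.2873) x2=(1.3362, -1.0715)
step 24: x0=(-1.9873, 1.6848) x1=(-2.5390, 0.2858) x2=(1.3400, -1.0725)
step 25: x0=(-1.9863, 1.7500) x1=(-2.5860, 0.2844) x2=(1.3437, -1.0734)
step 26: x0=(-1.9854, 1.8150) x1=(-2.6330, 0.2831) x2=(1.3474, -1.0743)
step 27: x0=(-1.9845, 1.8798) x1=(-2.6800, 0.2819) x2=(1.3512, -1.0753)
step 28: x0=(-1.9837, 1.9446) x1=(-2.7270, 0.2807) x2=(1.3549, -1.0762)
step 29: x0=(-1.9829, 2.0093) x1=(-2.7739, 0.2796) x2=(1.3587, -1.0771)
step 30: x0=(-1.9822, 2.0739) x1=(-2.8208, 0.2785) x2=(1.3624, -1.0781)
step 31: x0=(-1.9814, 2.1385) x1=(-2.8678, 0.2774) x2=(1.3662, -1.0790)
step 32: x0=(-1.9807, 2.2030) x1=(-2.9147, 0.2763) x2=(1.3699, -1.0799)
step 33: x0=(-1.9800, 2.2676) x1=(-2.9616, 0.2752) x2=(1.3736, -1.0809)

pair (0,1), distance 0.7396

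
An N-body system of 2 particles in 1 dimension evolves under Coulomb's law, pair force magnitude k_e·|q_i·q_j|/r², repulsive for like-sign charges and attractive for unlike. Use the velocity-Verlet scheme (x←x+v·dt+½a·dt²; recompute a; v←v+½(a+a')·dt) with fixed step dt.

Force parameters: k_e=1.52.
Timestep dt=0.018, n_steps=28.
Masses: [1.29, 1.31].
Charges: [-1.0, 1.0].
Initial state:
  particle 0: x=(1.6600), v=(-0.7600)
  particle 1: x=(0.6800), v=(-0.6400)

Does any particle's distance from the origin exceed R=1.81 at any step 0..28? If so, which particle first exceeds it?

no

step 0: x0=(1.6600) x1=(0.6800)
step 1: x0=(1.6461) x1=(0.6687)
step 2: x0=(1.6318) x1=(0.6577)
step 3: x0=(1.6172) x1=(0.6472)
step 4: x0=(1.6021) x1=(0.6371)
step 5: x0=(1.5866) x1=(0.6273)
step 6: x0=(1.5707) x1=(0.6180)
step 7: x0=(1.5543) x1=(0.6091)
step 8: x0=(1.5376) x1=(0.6006)
step 9: x0=(1.5204) x1=(0.5926)
step 10: x0=(1.5027) x1=(0.5849)
step 11: x0=(1.4847) x1=(0.5778)
step 12: x0=(1.4661) x1=(0.5710)
step 13: x0=(1.4471) x1=(0.5648)
step 14: x0=(1.4275) x1=(0.5590)
step 15: x0=(1.4075) x1=(0.5538)
step 16: x0=(1.3870) x1=(0.5490)
step 17: x0=(1.3659) x1=(0.5448)
step 18: x0=(1.3442) x1=(0.5411)
step 19: x0=(1.3220) x1=(0.5381)
step 20: x0=(1.2991) x1=(0.5356)
step 21: x0=(1.2755) x1=(0.5338)
step 22: x0=(1.2513) x1=(0.5326)
step 23: x0=(1.2264) x1=(0.5322)
step 24: x0=(1.2006) x1=(0.5326)
step 25: x0=(1.1740) x1=(0.5338)
step 26: x0=(1.1465) x1=(0.5359)
step 27: x0=(1.1179) x1=(0.5391)
step 28: x0=(1.0882) x1=(0.5433)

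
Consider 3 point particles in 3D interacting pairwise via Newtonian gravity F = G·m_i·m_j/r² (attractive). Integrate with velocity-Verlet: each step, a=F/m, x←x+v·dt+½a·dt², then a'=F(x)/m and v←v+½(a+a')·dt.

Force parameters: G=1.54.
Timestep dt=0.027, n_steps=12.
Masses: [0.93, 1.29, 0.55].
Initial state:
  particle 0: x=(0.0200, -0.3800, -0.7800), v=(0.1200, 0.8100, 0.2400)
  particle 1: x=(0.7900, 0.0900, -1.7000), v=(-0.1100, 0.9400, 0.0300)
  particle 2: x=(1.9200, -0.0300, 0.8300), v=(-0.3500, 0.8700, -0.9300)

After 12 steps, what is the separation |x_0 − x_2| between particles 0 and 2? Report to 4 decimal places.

2.1294

step 0: x0=(0.0200, -0.3800, -0.7800) x1=(0.7900, 0.0900, -1.7000) x2=(1.9200, -0.0300, 0.8300)
step 1: x0=(0.0235, -0.3580, -0.7738) x1=(0.7869, 0.1153, -1.6989) x2=(1.9104, -0.0065, 0.8048)
step 2: x0=(0.0277, -0.3356, -0.7682) x1=(0.7834, 0.1403, -1.6973) x2=(1.9007, 0.0169, 0.7792)
step 3: x0=(0.0324, -0.3129, -0.7631) x1=(0.7796, 0.1651, -1.6952) x2=(1.8907, 0.0404, 0.7534)
step 4: x0=(0.0377, -0.2898, -0.7586) x1=(0.7754, 0.1896, -1.6925) x2=(1.8805, 0.0638, 0.7273)
step 5: x0=(0.0436, -0.2664, -0.7546) x1=(0.7709, 0.2140, -1.6893) x2=(1.8701, 0.0873, 0.7009)
step 6: x0=(0.0501, -0.2427, -0.7513) x1=(0.7661, 0.2380, -1.6856) x2=(1.8595, 0.1107, 0.6742)
step 7: x0=(0.0572, -0.2186, -0.7485) x1=(0.7610, 0.2618, -1.6813) x2=(1.8486, 0.1340, 0.6471)
step 8: x0=(0.0648, -0.1942, -0.7464) x1=(0.7556, 0.2854, -1.6764) x2=(1.8375, 0.1574, 0.6198)
step 9: x0=(0.0731, -0.1693, -0.7448) x1=(0.7498, 0.3087, -1.6710) x2=(1.8261, 0.1807, 0.5921)
step 10: x0=(0.0820, -0.1441, -0.7439) x1=(0.7437, 0.3318, -1.6649) x2=(1.8144, 0.2041, 0.5641)
step 11: x0=(0.0915, -0.1185, -0.7436) x1=(0.7373, 0.3545, -1.6583) x2=(1.8025, 0.2274, 0.5358)
step 12: x0=(0.1016, -0.0925, -0.7440) x1=(0.7305, 0.3770, -1.6510) x2=(1.7903, 0.2506, 0.5071)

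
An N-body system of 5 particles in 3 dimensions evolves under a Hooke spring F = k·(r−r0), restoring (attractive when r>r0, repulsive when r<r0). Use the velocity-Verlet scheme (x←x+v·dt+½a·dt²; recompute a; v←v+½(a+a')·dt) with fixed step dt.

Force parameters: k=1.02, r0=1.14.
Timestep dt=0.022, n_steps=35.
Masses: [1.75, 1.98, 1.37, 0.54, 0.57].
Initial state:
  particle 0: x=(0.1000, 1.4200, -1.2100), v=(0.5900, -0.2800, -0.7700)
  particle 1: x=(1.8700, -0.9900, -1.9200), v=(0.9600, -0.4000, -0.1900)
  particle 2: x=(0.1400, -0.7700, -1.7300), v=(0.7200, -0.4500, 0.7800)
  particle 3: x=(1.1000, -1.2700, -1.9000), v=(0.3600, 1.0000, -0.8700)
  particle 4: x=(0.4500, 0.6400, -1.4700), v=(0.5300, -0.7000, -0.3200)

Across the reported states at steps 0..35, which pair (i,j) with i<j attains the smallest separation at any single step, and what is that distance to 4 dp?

step 0: x0=(0.1000, 1.4200, -1.2100) x1=(1.8700, -0.9900, -1.9200) x2=(0.1400, -0.7700, -1.7300) x3=(1.1000, -1.2700, -1.9000) x4=(0.4500, 0.6400, -1.4700)
step 1: x0=(0.1132, 1.4133, -1.2271) x1=(1.8909, -0.9985, -1.9241) x2=(0.1560, -0.7797, -1.7128) x3=(1.1074, -1.2469, -1.9189) x4=(0.4621, 0.6237, -1.4773)
step 2: x0=(0.1269, 1.4054, -1.2445) x1=(1.9112, -1.0064, -1.9280) x2=(0.1721, -0.7888, -1.6955) x3=(1.1137, -1.2217, -1.9372) x4=(0.4751, 0.6055, -1.4850)
step 3: x0=(0.1410, 1.3964, -1.2621) x1=(1.9310, -1.0136, -1.9317) x2=(0.1885, -0.7975, -1.6781) x3=(1.1191, -1.1944, -1.9549) x4=(0.4889, 0.5855, -1.4932)
step 4: x0=(0.1556, 1.3863, -1.2801) x1=(1.9502, -1.0203, -1.9353) x2=(0.2051, -0.8058, -1.6607) x3=(1.1234, -1.1652, -1.9722) x4=(0.5035, 0.5638, -1.5018)
step 5: x0=(0.1707, 1.3751, -1.2983) x1=(1.9690, -1.0263, -1.9386) x2=(0.2219, -0.8135, -1.6432) x3=(1.1268, -1.1340, -1.9889) x4=(0.5191, 0.5405, -1.5108)
step 6: x0=(0.1863, 1.3629, -1.3168) x1=(1.9872, -1.0318, -1.9418) x2=(0.2389, -0.8208, -1.6257) x3=(1.1294, -1.1009, -2.0051) x4=(0.5354, 0.5156, -1.5202)
step 7: x0=(0.2023, 1.3495, -1.3355) x1=(2.0048, -1.0367, -1.9448) x2=(0.2561, -0.8277, -1.6082) x3=(1.1311, -1.0660, -2.0209) x4=(0.5525, 0.4892, -1.5300)
step 8: x0=(0.2187, 1.3351, -1.3545) x1=(2.0219, -1.0410, -1.9476) x2=(0.2735, -0.8341, -1.5906) x3=(1.1320, -1.0294, -2.0363) x4=(0.5704, 0.4614, -1.5402)
step 9: x0=(0.2356, 1.3196, -1.3737) x1=(2.0385, -1.0447, -1.9503) x2=(0.2910, -0.8401, -1.5730) x3=(1.1321, -0.9912, -2.0512) x4=(0.5891, 0.4323, -1.5507)
step 10: x0=(0.2530, 1.3031, -1.3931) x1=(2.0545, -1.0479, -1.9527) x2=(0.3088, -0.8457, -1.5553) x3=(1.1316, -0.9514, -2.0658) x4=(0.6085, 0.4019, -1.5615)
step 11: x0=(0.2708, 1.2856, -1.4128) x1=(2.0699, -1.0506, -1.9550) x2=(0.3267, -0.8509, -1.5377) x3=(1.1305, -0.9102, -2.0800) x4=(0.6286, 0.3705, -1.5726)
step 12: x0=(0.2890, 1.2672, -1.4326) x1=(2.0848, -1.0527, -1.9571) x2=(0.3448, -0.8557, -1.5201) x3=(1.1288, -0.8677, -2.0938) x4=(0.6494, 0.3380, -1.5839)
step 13: x0=(0.3077, 1.2477, -1.4527) x1=(2.0991, -1.0543, -1.9591) x2=(0.3631, -0.8602, -1.5025) x3=(1.1266, -0.8239, -2.1074) x4=(0.6708, 0.3046, -1.5955)
step 14: x0=(0.3268, 1.2273, -1.4729) x1=(2.1129, -1.0554, -1.9609) x2=(0.3816, -0.8643, -1.4849) x3=(1.1239, -0.7790, -2.1207) x4=(0.6929, 0.2704, -1.6073)
step 15: x0=(0.3463, 1.2061, -1.4933) x1=(2.1262, -1.0560, -1.9625) x2=(0.4003, -0.8681, -1.4673) x3=(1.1209, -0.7330, -2.1339) x4=(0.7155, 0.2356, -1.6193)
step 16: x0=(0.3662, 1.1839, -1.5139) x1=(2.1388, -1.0561, -1.9640) x2=(0.4191, -0.8715, -1.4498) x3=(1.1176, -0.6861, -2.1468) x4=(0.7386, 0.2002, -1.6314)
step 17: x0=(0.3865, 1.1608, -1.5346) x1=(2.1509, -1.0557, -1.9653) x2=(0.4382, -0.8747, -1.4323) x3=(1.1141, -0.6385, -2.1595) x4=(0.7623, 0.1643, -1.6436)
step 18: x0=(0.4072, 1.1370, -1.5554) x1=(2.1625, -1.0549, -1.9665) x2=(0.4574, -0.8776, -1.4148) x3=(1.1103, -0.5902, -2.1722) x4=(0.7864, 0.1280, -1.6559)
step 19: x0=(0.4283, 1.1123, -1.5764) x1=(2.1735, -1.0536, -1.9675) x2=(0.4768, -0.8802, -1.3974) x3=(1.1065, -0.5413, -2.1847) x4=(0.8109, 0.0915, -1.6682)
step 20: x0=(0.4497, 1.0868, -1.5975) x1=(2.1839, -1.0518, -1.9684) x2=(0.4964, -0.8826, -1.3801) x3=(1.1025, -0.4920, -2.1973) x4=(0.8359, 0.0548, -1.6805)
step 21: x0=(0.4715, 1.0606, -1.6187) x1=(2.1938, -1.0497, -1.9692) x2=(0.5162, -0.8848, -1.3629) x3=(1.0986, -0.4425, -2.2098) x4=(0.8611, 0.0180, -1.6927)
step 22: x0=(0.4937, 1.0337, -1.6399) x1=(2.2032, -1.0470, -1.9699) x2=(0.5362, -0.8867, -1.3458) x3=(1.0947, -0.3927, -2.2225) x4=(0.8867, -0.0188, -1.7048)
step 23: x0=(0.5162, 1.0061, -1.6613) x1=(2.2120, -1.0440, -1.9704) x2=(0.5563, -0.8884, -1.3288) x3=(1.0909, -0.3429, -2.2352) x4=(0.9126, -0.0555, -1.7167)
step 24: x0=(0.5390, 0.9778, -1.6827) x1=(2.2203, -1.0406, -1.9708) x2=(0.5767, -0.8898, -1.3119) x3=(1.0872, -0.2930, -2.2482) x4=(0.9388, -0.0923, -1.7283)
step 25: x0=(0.5621, 0.9489, -1.7041) x1=(2.2280, -1.0367, -1.9711) x2=(0.5973, -0.8911, -1.2952) x3=(1.0836, -0.2433, -2.2613) x4=(0.9652, -0.1289, -1.7396)
step 26: x0=(0.5855, 0.9194, -1.7256) x1=(2.2352, -1.0325, -1.9714) x2=(0.6181, -0.8921, -1.2786) x3=(1.0803, -0.1936, -2.2748) x4=(0.9919, -0.1656, -1.7505)
step 27: x0=(0.6092, 0.8894, -1.7470) x1=(2.2420, -1.0278, -1.9715) x2=(0.6390, -0.8929, -1.2621) x3=(1.0772, -0.1440, -2.2885) x4=(1.0188, -0.2022, -1.7611)
step 28: x0=(0.6332, 0.8588, -1.7685) x1=(2.2482, -1.0228, -1.9715) x2=(0.6602, -0.8936, -1.2459) x3=(1.0743, -0.0946, -2.3026) x4=(1.0460, -0.2389, -1.7713)
step 29: x0=(0.6575, 0.8278, -1.7900) x1=(2.2539, -1.0175, -1.9715) x2=(0.6815, -0.8939, -1.2298) x3=(1.0716, -0.0454, -2.3169) x4=(1.0734, -0.2758, -1.7811)
step 30: x0=(0.6819, 0.7963, -1.8114) x1=(2.2591, -1.0118, -1.9714) x2=(0.7031, -0.8941, -1.2139) x3=(1.0691, 0.0036, -2.3314) x4=(1.1011, -0.3128, -1.7907)
step 31: x0=(0.7067, 0.7644, -1.8327) x1=(2.2639, -1.0057, -1.9712) x2=(0.7248, -0.8941, -1.1982) x3=(1.0669, 0.0523, -2.3460) x4=(1.1291, -0.3499, -1.8000)
step 32: x0=(0.7316, 0.7320, -1.8540) x1=(2.2681, -0.9993, -1.9710) x2=(0.7467, -0.8938, -1.1828) x3=(1.0650, 0.1006, -2.3607) x4=(1.1573, -0.3872, -1.8091)
step 33: x0=(0.7567, 0.6993, -1.8752) x1=(2.2720, -0.9925, -1.9707) x2=(0.7688, -0.8932, -1.1676) x3=(1.0634, 0.1484, -2.3754) x4=(1.1857, -0.4247, -1.8182)
step 34: x0=(0.7820, 0.6663, -1.8963) x1=(2.2754, -0.9854, -1.9703) x2=(0.7910, -0.8924, -1.1526) x3=(1.0622, 0.1955, -2.3900) x4=(1.2144, -0.4622, -1.8272)
step 35: x0=(0.8075, 0.6329, -1.9172) x1=(2.2784, -0.9781, -1.9699) x2=(0.8134, -0.8914, -1.1379) x3=(1.0613, 0.2419, -2.4045) x4=(1.2431, -0.4997, -1.8362)

pair (3,4), distance 0.5324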